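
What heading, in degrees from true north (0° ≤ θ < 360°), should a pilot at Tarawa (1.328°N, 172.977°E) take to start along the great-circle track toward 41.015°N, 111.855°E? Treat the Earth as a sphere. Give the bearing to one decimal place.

314.4°

Δλ = 111.855 − 172.977 = -61.122°.
θ = atan2( sin Δλ · cos φ₂ , cos φ₁ · sin φ₂ − sin φ₁ · cos φ₂ · cos Δλ )
  = atan2(-0.66071, 0.64763) = -45.573° → normalised to [0°, 360°): 314.427°.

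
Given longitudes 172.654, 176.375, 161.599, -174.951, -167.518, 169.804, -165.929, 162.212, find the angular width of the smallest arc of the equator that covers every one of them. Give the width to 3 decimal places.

32.472°

Sort the longitudes: -174.951°, -167.518°, -165.929°, +161.599°, +162.212°, +169.804°, +172.654°, +176.375°.
Eastward gaps between consecutive values (wrapping around): 7.433°, 1.589°, 327.528°, 0.613°, 7.592°, 2.850°, 3.721°, 8.674°.
Largest gap = 327.528° ⇒ minimal covering band is its complement: 360° − 327.528° = 32.472°.
Band runs from +161.599° eastward to -165.929°, crossing the antimeridian.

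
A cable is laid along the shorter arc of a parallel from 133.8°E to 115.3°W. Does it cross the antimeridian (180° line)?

Naïve |-115.3 − 133.8| = 249.1° > 180°, so the shorter arc goes the other way round — across 180°.
Signed shortest Δλ = ((-115.3 − 133.8 + 180) mod 360) − 180 = 110.9°.
Going east by 110.9° from +133.8° passes through 180° before reaching -115.3°.

Yes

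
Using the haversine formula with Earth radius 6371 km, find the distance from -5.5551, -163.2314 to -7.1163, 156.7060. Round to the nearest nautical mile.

Δλ = 156.7060 − -163.2314 = 319.9374°; wrapped into (−180°, 180°]: -40.0626°.
Δφ = -7.1163 − -5.5551 = -1.5612°.
a = sin²(Δφ/2) + cos φ₁ · cos φ₂ · sin²(Δλ/2) = 0.116064.
c = 2·atan2(√a, √(1−a)) = 0.69528 rad → d = 6371·c ≈ 4429.66 km ≈ 2391.82 nmi.

2392 nmi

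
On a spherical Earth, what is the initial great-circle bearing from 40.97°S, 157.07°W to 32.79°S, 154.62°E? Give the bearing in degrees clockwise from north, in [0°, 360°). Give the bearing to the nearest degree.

266°

Δλ = 154.62 − -157.07 = 311.69°; wrapped into (−180°, 180°]: -48.31°.
θ = atan2( sin Δλ · cos φ₂ , cos φ₁ · sin φ₂ − sin φ₁ · cos φ₂ · cos Δλ )
  = atan2(-0.62777, -0.04231) = -93.856° → normalised to [0°, 360°): 266.144°.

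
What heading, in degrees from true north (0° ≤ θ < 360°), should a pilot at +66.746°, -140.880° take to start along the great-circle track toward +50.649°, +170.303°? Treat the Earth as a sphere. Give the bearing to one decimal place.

260.7°

Δλ = 170.303 − -140.880 = 311.183°; wrapped into (−180°, 180°]: -48.817°.
θ = atan2( sin Δλ · cos φ₂ , cos φ₁ · sin φ₂ − sin φ₁ · cos φ₂ · cos Δλ )
  = atan2(-0.47721, -0.07830) = -99.318° → normalised to [0°, 360°): 260.682°.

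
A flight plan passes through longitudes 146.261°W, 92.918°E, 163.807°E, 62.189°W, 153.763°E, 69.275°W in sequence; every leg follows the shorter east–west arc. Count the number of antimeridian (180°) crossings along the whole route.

Leg 1: -146.261° → +92.918°, shortest Δλ = -120.821° (west) — crosses 180°.
Leg 2: +92.918° → +163.807°, shortest Δλ = 70.889° (east) — does not cross 180°.
Leg 3: +163.807° → -62.189°, shortest Δλ = 134.004° (east) — crosses 180°.
Leg 4: -62.189° → +153.763°, shortest Δλ = -144.048° (west) — crosses 180°.
Leg 5: +153.763° → -69.275°, shortest Δλ = 136.962° (east) — crosses 180°.
Total crossings: 4.

4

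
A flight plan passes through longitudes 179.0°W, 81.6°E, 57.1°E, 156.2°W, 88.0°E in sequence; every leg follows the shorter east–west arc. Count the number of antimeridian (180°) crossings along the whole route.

3

Leg 1: -179.0° → +81.6°, shortest Δλ = -99.4° (west) — crosses 180°.
Leg 2: +81.6° → +57.1°, shortest Δλ = -24.5° (west) — does not cross 180°.
Leg 3: +57.1° → -156.2°, shortest Δλ = 146.7° (east) — crosses 180°.
Leg 4: -156.2° → +88.0°, shortest Δλ = -115.8° (west) — crosses 180°.
Total crossings: 3.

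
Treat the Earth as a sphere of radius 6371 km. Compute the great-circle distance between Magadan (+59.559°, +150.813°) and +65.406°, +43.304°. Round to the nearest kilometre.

4882 km

Δλ = 43.304 − 150.813 = -107.509°.
Δφ = 65.406 − 59.559 = 5.847°.
a = sin²(Δφ/2) + cos φ₁ · cos φ₂ · sin²(Δλ/2) = 0.139751.
c = 2·atan2(√a, √(1−a)) = 0.76628 rad → d = 6371·c ≈ 4881.94 km.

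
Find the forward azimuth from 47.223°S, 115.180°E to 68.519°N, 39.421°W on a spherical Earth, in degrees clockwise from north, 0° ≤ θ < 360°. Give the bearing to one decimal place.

338.0°

Δλ = -39.421 − 115.180 = -154.601°.
θ = atan2( sin Δλ · cos φ₂ , cos φ₁ · sin φ₂ − sin φ₁ · cos φ₂ · cos Δλ )
  = atan2(-0.15707, 0.38917) = -21.979° → normalised to [0°, 360°): 338.021°.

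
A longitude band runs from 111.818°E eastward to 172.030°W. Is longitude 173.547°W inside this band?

Yes

Band width going east from +111.818° to -172.030°: ((-172.030 − 111.818) mod 360) = 76.152°.
Offset of -173.547° east of the west edge: ((-173.547 − 111.818) mod 360) = 74.635°.
74.635° ≤ 76.152° ⇒ inside.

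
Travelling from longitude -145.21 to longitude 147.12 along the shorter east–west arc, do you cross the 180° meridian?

Naïve |147.12 − -145.21| = 292.33° > 180°, so the shorter arc goes the other way round — across 180°.
Signed shortest Δλ = ((147.12 − -145.21 + 180) mod 360) − 180 = -67.67°.
Going west by 67.67° from -145.21° passes through 180° before reaching +147.12°.

Yes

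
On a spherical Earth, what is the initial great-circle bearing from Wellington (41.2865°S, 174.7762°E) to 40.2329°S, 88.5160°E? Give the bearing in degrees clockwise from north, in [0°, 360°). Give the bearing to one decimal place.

Δλ = 88.5160 − 174.7762 = -86.2602°.
θ = atan2( sin Δλ · cos φ₂ , cos φ₁ · sin φ₂ − sin φ₁ · cos φ₂ · cos Δλ )
  = atan2(-0.76180, -0.45248) = -120.709° → normalised to [0°, 360°): 239.291°.

239.3°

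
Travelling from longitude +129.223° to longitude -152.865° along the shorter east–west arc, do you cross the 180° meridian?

Naïve |-152.865 − 129.223| = 282.088° > 180°, so the shorter arc goes the other way round — across 180°.
Signed shortest Δλ = ((-152.865 − 129.223 + 180) mod 360) − 180 = 77.912°.
Going east by 77.912° from +129.223° passes through 180° before reaching -152.865°.

Yes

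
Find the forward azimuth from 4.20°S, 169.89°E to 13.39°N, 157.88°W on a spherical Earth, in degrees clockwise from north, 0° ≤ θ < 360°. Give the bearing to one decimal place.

Δλ = -157.88 − 169.89 = -327.77°; wrapped into (−180°, 180°]: 32.23°.
θ = atan2( sin Δλ · cos φ₂ , cos φ₁ · sin φ₂ − sin φ₁ · cos φ₂ · cos Δλ )
  = atan2(0.51882, 0.29123) = 60.694° → normalised to [0°, 360°): 60.694°.

60.7°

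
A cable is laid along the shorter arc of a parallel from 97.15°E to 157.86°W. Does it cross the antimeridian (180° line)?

Yes

Naïve |-157.86 − 97.15| = 255.01° > 180°, so the shorter arc goes the other way round — across 180°.
Signed shortest Δλ = ((-157.86 − 97.15 + 180) mod 360) − 180 = 104.99°.
Going east by 104.99° from +97.15° passes through 180° before reaching -157.86°.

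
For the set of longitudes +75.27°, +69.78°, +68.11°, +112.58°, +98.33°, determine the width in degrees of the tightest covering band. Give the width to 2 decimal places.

Sort the longitudes: +68.11°, +69.78°, +75.27°, +98.33°, +112.58°.
Eastward gaps between consecutive values (wrapping around): 1.67°, 5.49°, 23.06°, 14.25°, 315.53°.
Largest gap = 315.53° ⇒ minimal covering band is its complement: 360° − 315.53° = 44.47°.
Band runs from +68.11° eastward to +112.58°.

44.47°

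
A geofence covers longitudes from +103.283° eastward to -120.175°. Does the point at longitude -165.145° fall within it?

Band width going east from +103.283° to -120.175°: ((-120.175 − 103.283) mod 360) = 136.542°.
Offset of -165.145° east of the west edge: ((-165.145 − 103.283) mod 360) = 91.572°.
91.572° ≤ 136.542° ⇒ inside.

Yes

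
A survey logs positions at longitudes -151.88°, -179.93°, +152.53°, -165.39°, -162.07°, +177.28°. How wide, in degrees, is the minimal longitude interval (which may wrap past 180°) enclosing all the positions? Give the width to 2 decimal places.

55.59°

Sort the longitudes: -179.93°, -165.39°, -162.07°, -151.88°, +152.53°, +177.28°.
Eastward gaps between consecutive values (wrapping around): 14.54°, 3.32°, 10.19°, 304.41°, 24.75°, 2.79°.
Largest gap = 304.41° ⇒ minimal covering band is its complement: 360° − 304.41° = 55.59°.
Band runs from +152.53° eastward to -151.88°, crossing the antimeridian.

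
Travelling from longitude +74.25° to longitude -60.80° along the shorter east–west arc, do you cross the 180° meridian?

No

Signed shortest Δλ = ((-60.80 − 74.25 + 180) mod 360) − 180 = -135.05°.
Going west by 135.05° from +74.25° reaches -60.80° without touching 180°.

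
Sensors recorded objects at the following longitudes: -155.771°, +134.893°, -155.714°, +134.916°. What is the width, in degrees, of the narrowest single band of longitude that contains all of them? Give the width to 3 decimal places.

Sort the longitudes: -155.771°, -155.714°, +134.893°, +134.916°.
Eastward gaps between consecutive values (wrapping around): 0.057°, 290.607°, 0.023°, 69.313°.
Largest gap = 290.607° ⇒ minimal covering band is its complement: 360° − 290.607° = 69.393°.
Band runs from +134.893° eastward to -155.714°, crossing the antimeridian.

69.393°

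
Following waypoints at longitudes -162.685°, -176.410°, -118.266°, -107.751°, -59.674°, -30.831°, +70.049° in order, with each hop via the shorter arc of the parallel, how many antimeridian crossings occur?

Leg 1: -162.685° → -176.410°, shortest Δλ = -13.725° (west) — does not cross 180°.
Leg 2: -176.410° → -118.266°, shortest Δλ = 58.144° (east) — does not cross 180°.
Leg 3: -118.266° → -107.751°, shortest Δλ = 10.515° (east) — does not cross 180°.
Leg 4: -107.751° → -59.674°, shortest Δλ = 48.077° (east) — does not cross 180°.
Leg 5: -59.674° → -30.831°, shortest Δλ = 28.843° (east) — does not cross 180°.
Leg 6: -30.831° → +70.049°, shortest Δλ = 100.88° (east) — does not cross 180°.
Total crossings: 0.

0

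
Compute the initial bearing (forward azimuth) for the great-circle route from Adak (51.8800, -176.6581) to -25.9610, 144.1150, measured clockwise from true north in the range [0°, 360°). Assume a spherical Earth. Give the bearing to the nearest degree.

Δλ = 144.1150 − -176.6581 = 320.7731°; wrapped into (−180°, 180°]: -39.2269°.
θ = atan2( sin Δλ · cos φ₂ , cos φ₁ · sin φ₂ − sin φ₁ · cos φ₂ · cos Δλ )
  = atan2(-0.56858, -0.81817) = -145.203° → normalised to [0°, 360°): 214.797°.

215°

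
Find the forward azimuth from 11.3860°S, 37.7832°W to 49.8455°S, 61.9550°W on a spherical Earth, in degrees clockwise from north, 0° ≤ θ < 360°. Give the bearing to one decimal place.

Δλ = -61.9550 − -37.7832 = -24.1718°.
θ = atan2( sin Δλ · cos φ₂ , cos φ₁ · sin φ₂ − sin φ₁ · cos φ₂ · cos Δλ )
  = atan2(-0.26405, -0.63312) = -157.361° → normalised to [0°, 360°): 202.639°.

202.6°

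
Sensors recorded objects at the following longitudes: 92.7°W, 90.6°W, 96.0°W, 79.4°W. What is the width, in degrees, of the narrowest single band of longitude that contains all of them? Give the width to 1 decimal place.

16.6°

Sort the longitudes: -96.0°, -92.7°, -90.6°, -79.4°.
Eastward gaps between consecutive values (wrapping around): 3.3°, 2.1°, 11.2°, 343.4°.
Largest gap = 343.4° ⇒ minimal covering band is its complement: 360° − 343.4° = 16.6°.
Band runs from -96.0° eastward to -79.4°.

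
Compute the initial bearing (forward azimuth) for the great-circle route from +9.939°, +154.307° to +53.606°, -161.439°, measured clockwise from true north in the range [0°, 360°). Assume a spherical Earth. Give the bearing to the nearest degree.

30°

Δλ = -161.439 − 154.307 = -315.746°; wrapped into (−180°, 180°]: 44.254°.
θ = atan2( sin Δλ · cos φ₂ , cos φ₁ · sin φ₂ − sin φ₁ · cos φ₂ · cos Δλ )
  = atan2(0.41405, 0.71952) = 29.918° → normalised to [0°, 360°): 29.918°.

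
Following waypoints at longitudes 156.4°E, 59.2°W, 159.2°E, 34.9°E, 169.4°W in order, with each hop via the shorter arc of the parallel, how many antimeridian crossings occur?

Leg 1: +156.4° → -59.2°, shortest Δλ = 144.4° (east) — crosses 180°.
Leg 2: -59.2° → +159.2°, shortest Δλ = -141.6° (west) — crosses 180°.
Leg 3: +159.2° → +34.9°, shortest Δλ = -124.3° (west) — does not cross 180°.
Leg 4: +34.9° → -169.4°, shortest Δλ = 155.7° (east) — crosses 180°.
Total crossings: 3.

3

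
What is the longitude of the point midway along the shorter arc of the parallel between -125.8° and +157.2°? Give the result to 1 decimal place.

-164.3°

Signed shortest Δλ from -125.8° to +157.2° is -77.0°.
Midpoint longitude = -125.8° + (-77.0°)/2 = -125.8° − 38.5° = -164.3°.
(The naïve average (-125.8 + +157.2)/2 = 15.7° is on the wrong side of the globe.)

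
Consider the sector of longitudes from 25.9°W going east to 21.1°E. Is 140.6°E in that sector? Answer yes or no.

Band width going east from -25.9° to +21.1°: ((21.1 − -25.9) mod 360) = 47.0°.
Offset of +140.6° east of the west edge: ((140.6 − -25.9) mod 360) = 166.5°.
166.5° > 47.0° ⇒ outside.

No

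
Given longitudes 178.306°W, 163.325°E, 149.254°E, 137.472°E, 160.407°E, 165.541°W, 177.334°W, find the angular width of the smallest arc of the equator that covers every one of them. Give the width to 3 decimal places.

56.987°

Sort the longitudes: -178.306°, -177.334°, -165.541°, +137.472°, +149.254°, +160.407°, +163.325°.
Eastward gaps between consecutive values (wrapping around): 0.972°, 11.793°, 303.013°, 11.782°, 11.153°, 2.918°, 18.369°.
Largest gap = 303.013° ⇒ minimal covering band is its complement: 360° − 303.013° = 56.987°.
Band runs from +137.472° eastward to -165.541°, crossing the antimeridian.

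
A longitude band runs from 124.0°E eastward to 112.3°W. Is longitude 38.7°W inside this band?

No

Band width going east from +124.0° to -112.3°: ((-112.3 − 124.0) mod 360) = 123.7°.
Offset of -38.7° east of the west edge: ((-38.7 − 124.0) mod 360) = 197.3°.
197.3° > 123.7° ⇒ outside.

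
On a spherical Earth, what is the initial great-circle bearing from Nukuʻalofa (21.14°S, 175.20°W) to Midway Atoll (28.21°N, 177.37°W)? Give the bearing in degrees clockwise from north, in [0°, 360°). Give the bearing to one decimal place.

Δλ = -177.37 − -175.20 = -2.17°.
θ = atan2( sin Δλ · cos φ₂ , cos φ₁ · sin φ₂ − sin φ₁ · cos φ₂ · cos Δλ )
  = atan2(-0.03337, 0.75848) = -2.519° → normalised to [0°, 360°): 357.481°.

357.5°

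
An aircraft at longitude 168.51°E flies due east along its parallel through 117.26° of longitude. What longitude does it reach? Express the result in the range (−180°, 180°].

Start at +168.51°; shift +117.26° → +285.77°.
+285.77° lies outside (−180°, 180°]; subtract 360° → -74.23°.

74.23°W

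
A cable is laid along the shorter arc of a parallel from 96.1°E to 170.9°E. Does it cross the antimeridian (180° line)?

Signed shortest Δλ = ((170.9 − 96.1 + 180) mod 360) − 180 = 74.8°.
Going east by 74.8° from +96.1° reaches +170.9° without touching 180°.

No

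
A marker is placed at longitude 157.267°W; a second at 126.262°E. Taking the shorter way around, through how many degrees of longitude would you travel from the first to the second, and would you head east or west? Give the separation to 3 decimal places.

76.471° west

Raw difference: 126.262 − -157.267 = 283.529°.
Normalise into (−180°, 180°]: 283.529° − 360° = -76.471°.
Negative ⇒ the second point lies to the west; separation 76.471°.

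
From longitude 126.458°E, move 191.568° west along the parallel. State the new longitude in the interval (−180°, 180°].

Start at +126.458°; shift −191.568° → -65.110°.
-65.110° already lies in (−180°, 180°].

65.110°W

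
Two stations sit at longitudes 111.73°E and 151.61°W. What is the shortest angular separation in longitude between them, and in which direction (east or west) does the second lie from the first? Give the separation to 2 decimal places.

96.66° east

Raw difference: -151.61 − 111.73 = -263.34°.
Normalise into (−180°, 180°]: -263.34° + 360° = 96.66°.
Positive ⇒ the second point lies to the east; separation 96.66°.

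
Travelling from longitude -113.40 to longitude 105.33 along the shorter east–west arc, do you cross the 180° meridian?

Naïve |105.33 − -113.40| = 218.73° > 180°, so the shorter arc goes the other way round — across 180°.
Signed shortest Δλ = ((105.33 − -113.40 + 180) mod 360) − 180 = -141.27°.
Going west by 141.27° from -113.40° passes through 180° before reaching +105.33°.

Yes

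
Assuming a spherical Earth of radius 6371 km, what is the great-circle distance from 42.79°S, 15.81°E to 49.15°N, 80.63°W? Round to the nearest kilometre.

13854 km

Δλ = -80.63 − 15.81 = -96.44°.
Δφ = 49.15 − -42.79 = 91.94°.
a = sin²(Δφ/2) + cos φ₁ · cos φ₂ · sin²(Δλ/2) = 0.783843.
c = 2·atan2(√a, √(1−a)) = 2.17449 rad → d = 6371·c ≈ 13853.67 km.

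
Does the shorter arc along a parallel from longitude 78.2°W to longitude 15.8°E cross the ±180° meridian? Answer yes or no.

Signed shortest Δλ = ((15.8 − -78.2 + 180) mod 360) − 180 = 94.0°.
Going east by 94.0° from -78.2° reaches +15.8° without touching 180°.

No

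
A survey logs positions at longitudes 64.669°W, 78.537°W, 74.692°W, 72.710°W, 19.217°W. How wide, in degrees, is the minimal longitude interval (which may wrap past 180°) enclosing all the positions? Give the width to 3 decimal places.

Sort the longitudes: -78.537°, -74.692°, -72.710°, -64.669°, -19.217°.
Eastward gaps between consecutive values (wrapping around): 3.845°, 1.982°, 8.041°, 45.452°, 300.680°.
Largest gap = 300.680° ⇒ minimal covering band is its complement: 360° − 300.680° = 59.320°.
Band runs from -78.537° eastward to -19.217°.

59.320°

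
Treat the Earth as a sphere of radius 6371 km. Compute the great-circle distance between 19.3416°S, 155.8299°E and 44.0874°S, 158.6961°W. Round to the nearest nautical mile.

2709 nmi

Δλ = -158.6961 − 155.8299 = -314.5260°; wrapped into (−180°, 180°]: 45.4740°.
Δφ = -44.0874 − -19.3416 = -24.7458°.
a = sin²(Δφ/2) + cos φ₁ · cos φ₂ · sin²(Δλ/2) = 0.147156.
c = 2·atan2(√a, √(1−a)) = 0.78740 rad → d = 6371·c ≈ 5016.55 km ≈ 2708.72 nmi.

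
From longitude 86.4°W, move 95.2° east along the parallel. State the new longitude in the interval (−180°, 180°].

8.8°E

Start at -86.4°; shift +95.2° → +8.8°.
+8.8° already lies in (−180°, 180°].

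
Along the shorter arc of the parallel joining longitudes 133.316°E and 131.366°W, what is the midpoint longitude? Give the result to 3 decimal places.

Signed shortest Δλ from +133.316° to -131.366° is +95.318°.
Midpoint longitude = +133.316° + (+95.318°)/2 = +133.316° + 47.659° = +180.975°.
Normalise into (−180°, 180°]: -179.025°.
(The naïve average (+133.316 + -131.366)/2 = 0.975° is on the wrong side of the globe.)

179.025°W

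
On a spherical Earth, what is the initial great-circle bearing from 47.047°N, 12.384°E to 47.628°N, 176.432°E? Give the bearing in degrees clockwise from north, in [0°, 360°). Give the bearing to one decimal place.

10.7°

Δλ = 176.432 − 12.384 = 164.048°.
θ = atan2( sin Δλ · cos φ₂ , cos φ₁ · sin φ₂ − sin φ₁ · cos φ₂ · cos Δλ )
  = atan2(0.18522, 0.97768) = 10.728° → normalised to [0°, 360°): 10.728°.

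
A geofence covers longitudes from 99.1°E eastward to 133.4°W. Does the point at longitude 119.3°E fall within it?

Band width going east from +99.1° to -133.4°: ((-133.4 − 99.1) mod 360) = 127.5°.
Offset of +119.3° east of the west edge: ((119.3 − 99.1) mod 360) = 20.2°.
20.2° ≤ 127.5° ⇒ inside.

Yes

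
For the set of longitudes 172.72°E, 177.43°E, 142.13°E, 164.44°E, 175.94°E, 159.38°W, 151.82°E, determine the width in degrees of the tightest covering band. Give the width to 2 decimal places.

Sort the longitudes: -159.38°, +142.13°, +151.82°, +164.44°, +172.72°, +175.94°, +177.43°.
Eastward gaps between consecutive values (wrapping around): 301.51°, 9.69°, 12.62°, 8.28°, 3.22°, 1.49°, 23.19°.
Largest gap = 301.51° ⇒ minimal covering band is its complement: 360° − 301.51° = 58.49°.
Band runs from +142.13° eastward to -159.38°, crossing the antimeridian.

58.49°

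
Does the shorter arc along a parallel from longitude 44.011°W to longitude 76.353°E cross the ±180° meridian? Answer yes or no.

Signed shortest Δλ = ((76.353 − -44.011 + 180) mod 360) − 180 = 120.364°.
Going east by 120.364° from -44.011° reaches +76.353° without touching 180°.

No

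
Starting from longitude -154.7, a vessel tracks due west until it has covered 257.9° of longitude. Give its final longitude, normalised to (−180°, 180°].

-52.6°

Start at -154.7°; shift −257.9° → -412.6°.
-412.6° lies outside (−180°, 180°]; add 360° → -52.6°.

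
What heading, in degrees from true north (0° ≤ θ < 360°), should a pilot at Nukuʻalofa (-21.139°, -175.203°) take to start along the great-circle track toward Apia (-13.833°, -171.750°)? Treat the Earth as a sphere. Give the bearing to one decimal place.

24.8°

Δλ = -171.750 − -175.203 = 3.453°.
θ = atan2( sin Δλ · cos φ₂ , cos φ₁ · sin φ₂ − sin φ₁ · cos φ₂ · cos Δλ )
  = atan2(0.05848, 0.12653) = 24.806° → normalised to [0°, 360°): 24.806°.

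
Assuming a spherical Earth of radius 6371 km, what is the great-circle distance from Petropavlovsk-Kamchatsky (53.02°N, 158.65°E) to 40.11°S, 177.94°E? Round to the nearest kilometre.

Δλ = 177.94 − 158.65 = 19.29°.
Δφ = -40.11 − 53.02 = -93.13°.
a = sin²(Δφ/2) + cos φ₁ · cos φ₂ · sin²(Δλ/2) = 0.540215.
c = 2·atan2(√a, √(1−a)) = 1.65131 rad → d = 6371·c ≈ 10520.52 km.

10521 km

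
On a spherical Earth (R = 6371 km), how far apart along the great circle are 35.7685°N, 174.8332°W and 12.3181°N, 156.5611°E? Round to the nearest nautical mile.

Δλ = 156.5611 − -174.8332 = 331.3943°; wrapped into (−180°, 180°]: -28.6057°.
Δφ = 12.3181 − 35.7685 = -23.4504°.
a = sin²(Δφ/2) + cos φ₁ · cos φ₂ · sin²(Δλ/2) = 0.089678.
c = 2·atan2(√a, √(1−a)) = 0.60826 rad → d = 6371·c ≈ 3875.22 km ≈ 2092.45 nmi.

2092 nmi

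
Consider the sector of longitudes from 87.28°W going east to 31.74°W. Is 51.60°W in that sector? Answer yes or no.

Yes

Band width going east from -87.28° to -31.74°: ((-31.74 − -87.28) mod 360) = 55.54°.
Offset of -51.60° east of the west edge: ((-51.60 − -87.28) mod 360) = 35.68°.
35.68° ≤ 55.54° ⇒ inside.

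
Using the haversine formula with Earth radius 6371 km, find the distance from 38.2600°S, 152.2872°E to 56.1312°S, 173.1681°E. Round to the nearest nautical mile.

Δλ = 173.1681 − 152.2872 = 20.8809°.
Δφ = -56.1312 − -38.2600 = -17.8712°.
a = sin²(Δφ/2) + cos φ₁ · cos φ₂ · sin²(Δλ/2) = 0.038495.
c = 2·atan2(√a, √(1−a)) = 0.39497 rad → d = 6371·c ≈ 2516.34 km ≈ 1358.71 nmi.

1359 nmi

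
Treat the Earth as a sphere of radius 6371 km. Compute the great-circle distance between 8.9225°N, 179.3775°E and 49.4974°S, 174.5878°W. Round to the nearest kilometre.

6523 km

Δλ = -174.5878 − 179.3775 = -353.9653°; wrapped into (−180°, 180°]: 6.0347°.
Δφ = -49.4974 − 8.9225 = -58.4199°.
a = sin²(Δφ/2) + cos φ₁ · cos φ₂ · sin²(Δλ/2) = 0.239933.
c = 2·atan2(√a, √(1−a)) = 1.02379 rad → d = 6371·c ≈ 6522.55 km.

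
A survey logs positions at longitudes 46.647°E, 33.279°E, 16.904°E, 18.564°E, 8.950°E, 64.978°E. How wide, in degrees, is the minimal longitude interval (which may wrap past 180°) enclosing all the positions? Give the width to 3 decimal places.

Sort the longitudes: +8.950°, +16.904°, +18.564°, +33.279°, +46.647°, +64.978°.
Eastward gaps between consecutive values (wrapping around): 7.954°, 1.660°, 14.715°, 13.368°, 18.331°, 303.972°.
Largest gap = 303.972° ⇒ minimal covering band is its complement: 360° − 303.972° = 56.028°.
Band runs from +8.950° eastward to +64.978°.

56.028°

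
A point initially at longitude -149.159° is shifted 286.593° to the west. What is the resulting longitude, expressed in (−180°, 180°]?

-75.752°

Start at -149.159°; shift −286.593° → -435.752°.
-435.752° lies outside (−180°, 180°]; add 360° → -75.752°.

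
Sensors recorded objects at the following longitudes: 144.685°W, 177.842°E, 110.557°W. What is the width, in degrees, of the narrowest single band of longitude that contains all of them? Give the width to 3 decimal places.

71.601°

Sort the longitudes: -144.685°, -110.557°, +177.842°.
Eastward gaps between consecutive values (wrapping around): 34.128°, 288.399°, 37.473°.
Largest gap = 288.399° ⇒ minimal covering band is its complement: 360° − 288.399° = 71.601°.
Band runs from +177.842° eastward to -110.557°, crossing the antimeridian.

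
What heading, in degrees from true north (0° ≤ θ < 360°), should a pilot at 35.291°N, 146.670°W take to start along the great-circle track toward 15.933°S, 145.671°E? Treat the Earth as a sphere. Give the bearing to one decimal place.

243.9°

Δλ = 145.671 − -146.670 = 292.341°; wrapped into (−180°, 180°]: -67.659°.
θ = atan2( sin Δλ · cos φ₂ , cos φ₁ · sin φ₂ − sin φ₁ · cos φ₂ · cos Δλ )
  = atan2(-0.88940, -0.43523) = -116.075° → normalised to [0°, 360°): 243.925°.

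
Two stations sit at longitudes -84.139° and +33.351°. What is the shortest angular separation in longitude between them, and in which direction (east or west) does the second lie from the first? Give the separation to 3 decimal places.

117.490° east

Raw difference: 33.351 − -84.139 = 117.49°.
Normalise into (−180°, 180°]: 117.49° stays 117.49°.
Positive ⇒ the second point lies to the east; separation 117.490°.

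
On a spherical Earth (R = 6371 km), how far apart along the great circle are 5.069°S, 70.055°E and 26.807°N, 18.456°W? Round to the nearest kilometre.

Δλ = -18.456 − 70.055 = -88.511°.
Δφ = 26.807 − -5.069 = 31.876°.
a = sin²(Δφ/2) + cos φ₁ · cos φ₂ · sin²(Δλ/2) = 0.508373.
c = 2·atan2(√a, √(1−a)) = 1.58754 rad → d = 6371·c ≈ 10114.23 km.

10114 km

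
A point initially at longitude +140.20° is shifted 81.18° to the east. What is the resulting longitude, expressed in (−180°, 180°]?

Start at +140.20°; shift +81.18° → +221.38°.
+221.38° lies outside (−180°, 180°]; subtract 360° → -138.62°.

-138.62°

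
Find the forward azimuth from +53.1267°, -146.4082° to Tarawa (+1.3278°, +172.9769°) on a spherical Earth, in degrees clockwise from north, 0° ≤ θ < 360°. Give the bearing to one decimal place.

Δλ = 172.9769 − -146.4082 = 319.3851°; wrapped into (−180°, 180°]: -40.6149°.
θ = atan2( sin Δλ · cos φ₂ , cos φ₁ · sin φ₂ − sin φ₁ · cos φ₂ · cos Δλ )
  = atan2(-0.65080, -0.59319) = -132.348° → normalised to [0°, 360°): 227.652°.

227.7°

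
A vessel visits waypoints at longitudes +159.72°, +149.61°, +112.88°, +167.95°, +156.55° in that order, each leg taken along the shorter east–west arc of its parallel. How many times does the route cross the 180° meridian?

Leg 1: +159.72° → +149.61°, shortest Δλ = -10.11° (west) — does not cross 180°.
Leg 2: +149.61° → +112.88°, shortest Δλ = -36.73° (west) — does not cross 180°.
Leg 3: +112.88° → +167.95°, shortest Δλ = 55.07° (east) — does not cross 180°.
Leg 4: +167.95° → +156.55°, shortest Δλ = -11.4° (west) — does not cross 180°.
Total crossings: 0.

0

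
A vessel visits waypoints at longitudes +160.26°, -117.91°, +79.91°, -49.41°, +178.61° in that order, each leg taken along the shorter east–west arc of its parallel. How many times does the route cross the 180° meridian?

Leg 1: +160.26° → -117.91°, shortest Δλ = 81.83° (east) — crosses 180°.
Leg 2: -117.91° → +79.91°, shortest Δλ = -162.18° (west) — crosses 180°.
Leg 3: +79.91° → -49.41°, shortest Δλ = -129.32° (west) — does not cross 180°.
Leg 4: -49.41° → +178.61°, shortest Δλ = -131.98° (west) — crosses 180°.
Total crossings: 3.

3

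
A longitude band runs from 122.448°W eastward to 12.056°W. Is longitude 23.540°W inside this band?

Yes

Band width going east from -122.448° to -12.056°: ((-12.056 − -122.448) mod 360) = 110.392°.
Offset of -23.540° east of the west edge: ((-23.540 − -122.448) mod 360) = 98.908°.
98.908° ≤ 110.392° ⇒ inside.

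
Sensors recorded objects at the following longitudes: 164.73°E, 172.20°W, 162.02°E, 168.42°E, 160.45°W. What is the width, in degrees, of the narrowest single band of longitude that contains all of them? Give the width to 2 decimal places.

Sort the longitudes: -172.20°, -160.45°, +162.02°, +164.73°, +168.42°.
Eastward gaps between consecutive values (wrapping around): 11.75°, 322.47°, 2.71°, 3.69°, 19.38°.
Largest gap = 322.47° ⇒ minimal covering band is its complement: 360° − 322.47° = 37.53°.
Band runs from +162.02° eastward to -160.45°, crossing the antimeridian.

37.53°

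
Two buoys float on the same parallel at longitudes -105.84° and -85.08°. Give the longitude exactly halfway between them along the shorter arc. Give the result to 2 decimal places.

Signed shortest Δλ from -105.84° to -85.08° is +20.76°.
Midpoint longitude = -105.84° + (+20.76°)/2 = -105.84° + 10.38° = -95.46°.

-95.46°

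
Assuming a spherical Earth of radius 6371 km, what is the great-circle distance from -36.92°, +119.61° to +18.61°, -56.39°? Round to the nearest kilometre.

17942 km

Δλ = -56.39 − 119.61 = -176.00°.
Δφ = 18.61 − -36.92 = 55.53°.
a = sin²(Δφ/2) + cos φ₁ · cos φ₂ · sin²(Δλ/2) = 0.973763.
c = 2·atan2(√a, √(1−a)) = 2.81620 rad → d = 6371·c ≈ 17942.00 km.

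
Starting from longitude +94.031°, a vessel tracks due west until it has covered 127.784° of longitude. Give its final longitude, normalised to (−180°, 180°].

Start at +94.031°; shift −127.784° → -33.753°.
-33.753° already lies in (−180°, 180°].

-33.753°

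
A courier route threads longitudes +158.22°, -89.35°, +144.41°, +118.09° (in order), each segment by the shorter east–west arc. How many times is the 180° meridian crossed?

Leg 1: +158.22° → -89.35°, shortest Δλ = 112.43° (east) — crosses 180°.
Leg 2: -89.35° → +144.41°, shortest Δλ = -126.24° (west) — crosses 180°.
Leg 3: +144.41° → +118.09°, shortest Δλ = -26.32° (west) — does not cross 180°.
Total crossings: 2.

2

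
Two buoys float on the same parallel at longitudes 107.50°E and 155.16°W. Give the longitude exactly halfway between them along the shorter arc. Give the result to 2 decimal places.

Signed shortest Δλ from +107.50° to -155.16° is +97.34°.
Midpoint longitude = +107.50° + (+97.34°)/2 = +107.50° + 48.67° = +156.17°.
(The naïve average (+107.50 + -155.16)/2 = -23.83° is on the wrong side of the globe.)

156.17°E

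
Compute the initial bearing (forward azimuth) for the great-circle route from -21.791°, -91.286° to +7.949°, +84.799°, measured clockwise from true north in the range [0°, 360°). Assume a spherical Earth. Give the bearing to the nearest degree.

Δλ = 84.799 − -91.286 = 176.085°.
θ = atan2( sin Δλ · cos φ₂ , cos φ₁ · sin φ₂ − sin φ₁ · cos φ₂ · cos Δλ )
  = atan2(0.06762, -0.23839) = 164.164° → normalised to [0°, 360°): 164.164°.

164°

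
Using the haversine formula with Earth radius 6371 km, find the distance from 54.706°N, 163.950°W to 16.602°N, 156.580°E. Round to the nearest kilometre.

5410 km

Δλ = 156.580 − -163.950 = 320.530°; wrapped into (−180°, 180°]: -39.470°.
Δφ = 16.602 − 54.706 = -38.104°.
a = sin²(Δφ/2) + cos φ₁ · cos φ₂ · sin²(Δλ/2) = 0.169686.
c = 2·atan2(√a, √(1−a)) = 0.84914 rad → d = 6371·c ≈ 5409.88 km.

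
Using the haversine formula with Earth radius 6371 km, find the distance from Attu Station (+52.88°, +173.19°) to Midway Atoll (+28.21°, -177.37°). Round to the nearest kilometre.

2851 km

Δλ = -177.37 − 173.19 = -350.56°; wrapped into (−180°, 180°]: 9.44°.
Δφ = 28.21 − 52.88 = -24.67°.
a = sin²(Δφ/2) + cos φ₁ · cos φ₂ · sin²(Δλ/2) = 0.049237.
c = 2·atan2(√a, √(1−a)) = 0.44752 rad → d = 6371·c ≈ 2851.12 km.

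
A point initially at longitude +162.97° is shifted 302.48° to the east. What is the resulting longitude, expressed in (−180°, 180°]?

+105.45°

Start at +162.97°; shift +302.48° → +465.45°.
+465.45° lies outside (−180°, 180°]; subtract 360° → +105.45°.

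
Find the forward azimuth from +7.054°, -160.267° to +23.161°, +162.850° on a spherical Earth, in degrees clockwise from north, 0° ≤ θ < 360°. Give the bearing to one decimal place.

Δλ = 162.850 − -160.267 = 323.117°; wrapped into (−180°, 180°]: -36.883°.
θ = atan2( sin Δλ · cos φ₂ , cos φ₁ · sin φ₂ − sin φ₁ · cos φ₂ · cos Δλ )
  = atan2(-0.55181, 0.30003) = -61.466° → normalised to [0°, 360°): 298.534°.

298.5°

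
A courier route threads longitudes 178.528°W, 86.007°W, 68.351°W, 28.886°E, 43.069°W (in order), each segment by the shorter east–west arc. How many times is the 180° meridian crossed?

0

Leg 1: -178.528° → -86.007°, shortest Δλ = 92.521° (east) — does not cross 180°.
Leg 2: -86.007° → -68.351°, shortest Δλ = 17.656° (east) — does not cross 180°.
Leg 3: -68.351° → +28.886°, shortest Δλ = 97.237° (east) — does not cross 180°.
Leg 4: +28.886° → -43.069°, shortest Δλ = -71.955° (west) — does not cross 180°.
Total crossings: 0.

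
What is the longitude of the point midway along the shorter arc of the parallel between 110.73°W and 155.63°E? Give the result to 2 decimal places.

157.55°W

Signed shortest Δλ from -110.73° to +155.63° is -93.64°.
Midpoint longitude = -110.73° + (-93.64°)/2 = -110.73° − 46.82° = -157.55°.
(The naïve average (-110.73 + +155.63)/2 = 22.45° is on the wrong side of the globe.)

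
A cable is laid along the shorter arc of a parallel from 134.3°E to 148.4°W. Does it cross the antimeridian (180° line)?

Naïve |-148.4 − 134.3| = 282.7° > 180°, so the shorter arc goes the other way round — across 180°.
Signed shortest Δλ = ((-148.4 − 134.3 + 180) mod 360) − 180 = 77.3°.
Going east by 77.3° from +134.3° passes through 180° before reaching -148.4°.

Yes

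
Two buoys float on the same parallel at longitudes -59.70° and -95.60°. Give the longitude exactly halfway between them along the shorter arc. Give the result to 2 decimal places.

-77.65°

Signed shortest Δλ from -59.70° to -95.60° is -35.90°.
Midpoint longitude = -59.70° + (-35.90°)/2 = -59.70° − 17.95° = -77.65°.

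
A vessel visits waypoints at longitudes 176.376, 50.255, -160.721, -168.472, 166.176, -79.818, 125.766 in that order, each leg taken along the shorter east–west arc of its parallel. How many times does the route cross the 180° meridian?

4

Leg 1: +176.376° → +50.255°, shortest Δλ = -126.121° (west) — does not cross 180°.
Leg 2: +50.255° → -160.721°, shortest Δλ = 149.024° (east) — crosses 180°.
Leg 3: -160.721° → -168.472°, shortest Δλ = -7.751° (west) — does not cross 180°.
Leg 4: -168.472° → +166.176°, shortest Δλ = -25.352° (west) — crosses 180°.
Leg 5: +166.176° → -79.818°, shortest Δλ = 114.006° (east) — crosses 180°.
Leg 6: -79.818° → +125.766°, shortest Δλ = -154.416° (west) — crosses 180°.
Total crossings: 4.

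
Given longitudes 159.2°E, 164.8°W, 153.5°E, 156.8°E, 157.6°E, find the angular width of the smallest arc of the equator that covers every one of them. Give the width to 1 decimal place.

Sort the longitudes: -164.8°, +153.5°, +156.8°, +157.6°, +159.2°.
Eastward gaps between consecutive values (wrapping around): 318.3°, 3.3°, 0.8°, 1.6°, 36.0°.
Largest gap = 318.3° ⇒ minimal covering band is its complement: 360° − 318.3° = 41.7°.
Band runs from +153.5° eastward to -164.8°, crossing the antimeridian.

41.7°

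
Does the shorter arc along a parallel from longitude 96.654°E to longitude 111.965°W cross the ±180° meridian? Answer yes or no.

Yes

Naïve |-111.965 − 96.654| = 208.619° > 180°, so the shorter arc goes the other way round — across 180°.
Signed shortest Δλ = ((-111.965 − 96.654 + 180) mod 360) − 180 = 151.381°.
Going east by 151.381° from +96.654° passes through 180° before reaching -111.965°.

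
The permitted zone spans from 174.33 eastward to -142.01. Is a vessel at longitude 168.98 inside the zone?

Band width going east from +174.33° to -142.01°: ((-142.01 − 174.33) mod 360) = 43.66°.
Offset of +168.98° east of the west edge: ((168.98 − 174.33) mod 360) = 354.65°.
354.65° > 43.66° ⇒ outside.

No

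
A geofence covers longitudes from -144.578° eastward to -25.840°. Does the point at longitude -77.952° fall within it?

Band width going east from -144.578° to -25.840°: ((-25.840 − -144.578) mod 360) = 118.738°.
Offset of -77.952° east of the west edge: ((-77.952 − -144.578) mod 360) = 66.626°.
66.626° ≤ 118.738° ⇒ inside.

Yes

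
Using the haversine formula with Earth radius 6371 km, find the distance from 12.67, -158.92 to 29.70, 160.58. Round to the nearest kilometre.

4575 km

Δλ = 160.58 − -158.92 = 319.50°; wrapped into (−180°, 180°]: -40.50°.
Δφ = 29.70 − 12.67 = 17.03°.
a = sin²(Δφ/2) + cos φ₁ · cos φ₂ · sin²(Δλ/2) = 0.123450.
c = 2·atan2(√a, √(1−a)) = 0.71803 rad → d = 6371·c ≈ 4574.60 km.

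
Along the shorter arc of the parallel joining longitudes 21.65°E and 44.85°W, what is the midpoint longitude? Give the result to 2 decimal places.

Signed shortest Δλ from +21.65° to -44.85° is -66.50°.
Midpoint longitude = +21.65° + (-66.50°)/2 = +21.65° − 33.25° = -11.60°.

11.60°W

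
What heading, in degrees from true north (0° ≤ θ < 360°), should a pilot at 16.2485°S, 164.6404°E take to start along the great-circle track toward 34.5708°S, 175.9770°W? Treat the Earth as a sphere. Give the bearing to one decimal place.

Δλ = -175.9770 − 164.6404 = -340.6174°; wrapped into (−180°, 180°]: 19.3826°.
θ = atan2( sin Δλ · cos φ₂ , cos φ₁ · sin φ₂ − sin φ₁ · cos φ₂ · cos Δλ )
  = atan2(0.27327, -0.32742) = 140.151° → normalised to [0°, 360°): 140.151°.

140.2°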